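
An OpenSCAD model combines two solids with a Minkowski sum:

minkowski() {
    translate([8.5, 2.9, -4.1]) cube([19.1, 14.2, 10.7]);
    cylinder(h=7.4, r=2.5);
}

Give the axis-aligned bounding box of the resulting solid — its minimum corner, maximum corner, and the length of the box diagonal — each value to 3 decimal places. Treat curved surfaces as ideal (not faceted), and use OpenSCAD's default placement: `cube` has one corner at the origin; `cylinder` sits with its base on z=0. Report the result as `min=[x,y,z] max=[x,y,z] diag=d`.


min=[6.000,0.400,-4.100] max=[30.100,19.600,14.000] diag=35.736

A = translate([8.5, 2.9, -4.1]) cube([19.1, 14.2, 10.7]) → bbox [8.5,2.9,-4.1] .. [27.6,17.1,6.6]
B = cylinder(h=7.4, r=2.5) → bbox [-2.5,-2.5,0] .. [2.5,2.5,7.4]
lo = A.lo+B.lo = [8.5-2.5, 2.9-2.5, -4.1+0] = [6.000,0.400,-4.100]
hi = A.hi+B.hi = [27.6+2.5, 17.1+2.5, 6.6+7.4] = [30.100,19.600,14.000]
diag = √(24.1²+19.2²+18.1²) = √1277.06 = 35.736


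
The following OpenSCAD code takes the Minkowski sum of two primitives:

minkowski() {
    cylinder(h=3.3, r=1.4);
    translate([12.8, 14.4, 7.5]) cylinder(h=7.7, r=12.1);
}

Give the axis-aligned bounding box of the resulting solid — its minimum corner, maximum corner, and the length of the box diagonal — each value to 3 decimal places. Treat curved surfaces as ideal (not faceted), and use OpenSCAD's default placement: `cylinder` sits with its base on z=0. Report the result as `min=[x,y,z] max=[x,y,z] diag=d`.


A = translate([12.8, 14.4, 7.5]) cylinder(h=7.7, r=12.1) → bbox [0.7,2.3,7.5] .. [24.9,26.5,15.2]
B = cylinder(h=3.3, r=1.4) → bbox [-1.4,-1.4,0] .. [1.4,1.4,3.3]
lo = A.lo+B.lo = [0.7-1.4, 2.3-1.4, 7.5+0] = [-0.700,0.900,7.500]
hi = A.hi+B.hi = [24.9+1.4, 26.5+1.4, 15.2+3.3] = [26.300,27.900,18.500]
diag = √(27²+27²+11²) = √1579 = 39.737

min=[-0.700,0.900,7.500] max=[26.300,27.900,18.500] diag=39.737


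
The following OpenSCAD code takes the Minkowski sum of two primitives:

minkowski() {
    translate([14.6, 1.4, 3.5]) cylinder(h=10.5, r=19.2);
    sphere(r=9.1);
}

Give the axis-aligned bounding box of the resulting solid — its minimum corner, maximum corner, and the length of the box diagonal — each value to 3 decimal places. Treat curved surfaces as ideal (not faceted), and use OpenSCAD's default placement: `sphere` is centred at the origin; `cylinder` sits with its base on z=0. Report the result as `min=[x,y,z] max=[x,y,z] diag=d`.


min=[-13.700,-26.900,-5.600] max=[42.900,29.700,23.100] diag=85.034

A = translate([14.6, 1.4, 3.5]) cylinder(h=10.5, r=19.2) → bbox [-4.6,-17.8,3.5] .. [33.8,20.6,14]
B = sphere(r=9.1) → bbox [-9.1,-9.1,-9.1] .. [9.1,9.1,9.1]
lo = A.lo+B.lo = [-4.6-9.1, -17.8-9.1, 3.5-9.1] = [-13.700,-26.900,-5.600]
hi = A.hi+B.hi = [33.8+9.1, 20.6+9.1, 14+9.1] = [42.900,29.700,23.100]
diag = √(56.6²+56.6²+28.7²) = √7230.81 = 85.034


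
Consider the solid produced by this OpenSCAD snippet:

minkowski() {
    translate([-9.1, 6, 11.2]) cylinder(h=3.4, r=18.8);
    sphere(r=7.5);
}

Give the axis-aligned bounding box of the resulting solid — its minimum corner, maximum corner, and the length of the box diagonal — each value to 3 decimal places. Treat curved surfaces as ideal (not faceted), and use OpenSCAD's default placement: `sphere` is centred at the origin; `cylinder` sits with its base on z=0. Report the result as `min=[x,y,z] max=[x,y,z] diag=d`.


min=[-35.400,-20.300,3.700] max=[17.200,32.300,22.100] diag=76.629

A = translate([-9.1, 6, 11.2]) cylinder(h=3.4, r=18.8) → bbox [-27.9,-12.8,11.2] .. [9.7,24.8,14.6]
B = sphere(r=7.5) → bbox [-7.5,-7.5,-7.5] .. [7.5,7.5,7.5]
lo = A.lo+B.lo = [-27.9-7.5, -12.8-7.5, 11.2-7.5] = [-35.400,-20.300,3.700]
hi = A.hi+B.hi = [9.7+7.5, 24.8+7.5, 14.6+7.5] = [17.200,32.300,22.100]
diag = √(52.6²+52.6²+18.4²) = √5872.08 = 76.629


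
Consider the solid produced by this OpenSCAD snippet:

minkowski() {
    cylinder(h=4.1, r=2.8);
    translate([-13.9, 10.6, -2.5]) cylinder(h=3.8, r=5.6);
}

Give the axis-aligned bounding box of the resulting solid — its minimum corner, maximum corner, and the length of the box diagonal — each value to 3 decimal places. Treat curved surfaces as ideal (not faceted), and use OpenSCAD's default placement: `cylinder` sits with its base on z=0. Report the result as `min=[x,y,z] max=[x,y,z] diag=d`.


min=[-22.300,2.200,-2.500] max=[-5.500,19.000,5.400] diag=25.038

A = translate([-13.9, 10.6, -2.5]) cylinder(h=3.8, r=5.6) → bbox [-19.5,5,-2.5] .. [-8.3,16.2,1.3]
B = cylinder(h=4.1, r=2.8) → bbox [-2.8,-2.8,0] .. [2.8,2.8,4.1]
lo = A.lo+B.lo = [-19.5-2.8, 5-2.8, -2.5+0] = [-22.300,2.200,-2.500]
hi = A.hi+B.hi = [-8.3+2.8, 16.2+2.8, 1.3+4.1] = [-5.500,19.000,5.400]
diag = √(16.8²+16.8²+7.9²) = √626.89 = 25.038


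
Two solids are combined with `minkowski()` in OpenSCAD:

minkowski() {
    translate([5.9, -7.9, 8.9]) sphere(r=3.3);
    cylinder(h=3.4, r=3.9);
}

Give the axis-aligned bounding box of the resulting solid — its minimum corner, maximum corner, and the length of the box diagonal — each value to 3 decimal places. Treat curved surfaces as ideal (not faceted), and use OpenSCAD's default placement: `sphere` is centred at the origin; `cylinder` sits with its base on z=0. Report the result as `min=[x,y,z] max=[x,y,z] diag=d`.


min=[-1.300,-15.100,5.600] max=[13.100,-0.700,15.600] diag=22.687

A = translate([5.9, -7.9, 8.9]) sphere(r=3.3) → bbox [2.6,-11.2,5.6] .. [9.2,-4.6,12.2]
B = cylinder(h=3.4, r=3.9) → bbox [-3.9,-3.9,0] .. [3.9,3.9,3.4]
lo = A.lo+B.lo = [2.6-3.9, -11.2-3.9, 5.6+0] = [-1.300,-15.100,5.600]
hi = A.hi+B.hi = [9.2+3.9, -4.6+3.9, 12.2+3.4] = [13.100,-0.700,15.600]
diag = √(14.4²+14.4²+10²) = √514.72 = 22.687


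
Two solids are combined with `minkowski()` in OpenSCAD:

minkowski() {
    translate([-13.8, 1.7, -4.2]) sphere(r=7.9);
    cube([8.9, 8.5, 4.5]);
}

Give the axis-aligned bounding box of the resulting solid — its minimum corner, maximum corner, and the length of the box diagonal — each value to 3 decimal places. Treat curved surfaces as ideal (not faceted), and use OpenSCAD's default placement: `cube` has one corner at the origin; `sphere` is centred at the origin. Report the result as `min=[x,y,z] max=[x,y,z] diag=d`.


A = translate([-13.8, 1.7, -4.2]) sphere(r=7.9) → bbox [-21.7,-6.2,-12.1] .. [-5.9,9.6,3.7]
B = cube([8.9, 8.5, 4.5]) → bbox [0,0,0] .. [8.9,8.5,4.5]
lo = A.lo+B.lo = [-21.7+0, -6.2+0, -12.1+0] = [-21.700,-6.200,-12.100]
hi = A.hi+B.hi = [-5.9+8.9, 9.6+8.5, 3.7+4.5] = [3.000,18.100,8.200]
diag = √(24.7²+24.3²+20.3²) = √1612.67 = 40.158

min=[-21.700,-6.200,-12.100] max=[3.000,18.100,8.200] diag=40.158


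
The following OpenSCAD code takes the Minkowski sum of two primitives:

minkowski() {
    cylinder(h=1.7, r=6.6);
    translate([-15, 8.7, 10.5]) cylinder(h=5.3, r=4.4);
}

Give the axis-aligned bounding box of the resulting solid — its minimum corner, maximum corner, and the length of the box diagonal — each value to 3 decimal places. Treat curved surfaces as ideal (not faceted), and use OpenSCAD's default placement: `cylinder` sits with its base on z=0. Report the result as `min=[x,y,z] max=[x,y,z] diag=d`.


min=[-26.000,-2.300,10.500] max=[-4.000,19.700,17.500] diag=31.890

A = translate([-15, 8.7, 10.5]) cylinder(h=5.3, r=4.4) → bbox [-19.4,4.3,10.5] .. [-10.6,13.1,15.8]
B = cylinder(h=1.7, r=6.6) → bbox [-6.6,-6.6,0] .. [6.6,6.6,1.7]
lo = A.lo+B.lo = [-19.4-6.6, 4.3-6.6, 10.5+0] = [-26.000,-2.300,10.500]
hi = A.hi+B.hi = [-10.6+6.6, 13.1+6.6, 15.8+1.7] = [-4.000,19.700,17.500]
diag = √(22²+22²+7²) = √1017 = 31.890


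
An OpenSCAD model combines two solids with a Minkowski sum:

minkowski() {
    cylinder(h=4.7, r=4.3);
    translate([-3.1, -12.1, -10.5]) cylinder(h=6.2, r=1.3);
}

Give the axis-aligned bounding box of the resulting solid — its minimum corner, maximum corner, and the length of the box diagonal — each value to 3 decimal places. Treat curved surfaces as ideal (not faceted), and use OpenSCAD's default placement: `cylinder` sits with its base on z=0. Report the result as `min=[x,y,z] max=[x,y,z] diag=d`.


A = translate([-3.1, -12.1, -10.5]) cylinder(h=6.2, r=1.3) → bbox [-4.4,-13.4,-10.5] .. [-1.8,-10.8,-4.3]
B = cylinder(h=4.7, r=4.3) → bbox [-4.3,-4.3,0] .. [4.3,4.3,4.7]
lo = A.lo+B.lo = [-4.4-4.3, -13.4-4.3, -10.5+0] = [-8.700,-17.700,-10.500]
hi = A.hi+B.hi = [-1.8+4.3, -10.8+4.3, -4.3+4.7] = [2.500,-6.500,0.400]
diag = √(11.2²+11.2²+10.9²) = √369.69 = 19.227

min=[-8.700,-17.700,-10.500] max=[2.500,-6.500,0.400] diag=19.227


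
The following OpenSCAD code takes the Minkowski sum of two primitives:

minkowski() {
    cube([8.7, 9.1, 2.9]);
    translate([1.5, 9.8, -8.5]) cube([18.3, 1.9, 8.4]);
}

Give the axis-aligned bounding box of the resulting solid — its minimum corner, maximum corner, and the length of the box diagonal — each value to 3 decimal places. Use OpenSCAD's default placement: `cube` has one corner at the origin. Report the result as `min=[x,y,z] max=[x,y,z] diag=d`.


A = translate([1.5, 9.8, -8.5]) cube([18.3, 1.9, 8.4]) → bbox [1.5,9.8,-8.5] .. [19.8,11.7,-0.1]
B = cube([8.7, 9.1, 2.9]) → bbox [0,0,0] .. [8.7,9.1,2.9]
lo = A.lo+B.lo = [1.5+0, 9.8+0, -8.5+0] = [1.500,9.800,-8.500]
hi = A.hi+B.hi = [19.8+8.7, 11.7+9.1, -0.1+2.9] = [28.500,20.800,2.800]
diag = √(27²+11²+11.3²) = √977.69 = 31.268

min=[1.500,9.800,-8.500] max=[28.500,20.800,2.800] diag=31.268


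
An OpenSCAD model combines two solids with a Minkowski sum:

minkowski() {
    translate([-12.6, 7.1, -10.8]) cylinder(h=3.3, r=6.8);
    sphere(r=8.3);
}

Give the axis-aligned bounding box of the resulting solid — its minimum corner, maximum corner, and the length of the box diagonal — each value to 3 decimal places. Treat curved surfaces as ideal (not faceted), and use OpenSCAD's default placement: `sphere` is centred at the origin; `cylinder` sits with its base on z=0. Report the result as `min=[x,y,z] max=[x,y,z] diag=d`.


A = translate([-12.6, 7.1, -10.8]) cylinder(h=3.3, r=6.8) → bbox [-19.4,0.3,-10.8] .. [-5.8,13.9,-7.5]
B = sphere(r=8.3) → bbox [-8.3,-8.3,-8.3] .. [8.3,8.3,8.3]
lo = A.lo+B.lo = [-19.4-8.3, 0.3-8.3, -10.8-8.3] = [-27.700,-8.000,-19.100]
hi = A.hi+B.hi = [-5.8+8.3, 13.9+8.3, -7.5+8.3] = [2.500,22.200,0.800]
diag = √(30.2²+30.2²+19.9²) = √2220.09 = 47.118

min=[-27.700,-8.000,-19.100] max=[2.500,22.200,0.800] diag=47.118


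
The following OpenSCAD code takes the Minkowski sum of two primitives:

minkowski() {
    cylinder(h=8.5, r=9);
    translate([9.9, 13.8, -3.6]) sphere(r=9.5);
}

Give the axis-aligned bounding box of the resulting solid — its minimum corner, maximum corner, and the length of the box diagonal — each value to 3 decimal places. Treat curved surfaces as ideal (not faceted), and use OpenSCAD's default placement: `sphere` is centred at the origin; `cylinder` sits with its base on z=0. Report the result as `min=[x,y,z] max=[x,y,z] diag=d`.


min=[-8.600,-4.700,-13.100] max=[28.400,32.300,14.400] diag=59.112

A = translate([9.9, 13.8, -3.6]) sphere(r=9.5) → bbox [0.4,4.3,-13.1] .. [19.4,23.3,5.9]
B = cylinder(h=8.5, r=9) → bbox [-9,-9,0] .. [9,9,8.5]
lo = A.lo+B.lo = [0.4-9, 4.3-9, -13.1+0] = [-8.600,-4.700,-13.100]
hi = A.hi+B.hi = [19.4+9, 23.3+9, 5.9+8.5] = [28.400,32.300,14.400]
diag = √(37²+37²+27.5²) = √3494.25 = 59.112


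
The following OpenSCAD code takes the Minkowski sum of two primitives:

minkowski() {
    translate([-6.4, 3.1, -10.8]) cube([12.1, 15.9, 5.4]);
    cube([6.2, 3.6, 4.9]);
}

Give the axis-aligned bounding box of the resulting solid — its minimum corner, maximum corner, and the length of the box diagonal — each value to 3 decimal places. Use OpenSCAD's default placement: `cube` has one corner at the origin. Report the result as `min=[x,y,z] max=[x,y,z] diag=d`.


A = translate([-6.4, 3.1, -10.8]) cube([12.1, 15.9, 5.4]) → bbox [-6.4,3.1,-10.8] .. [5.7,19,-5.4]
B = cube([6.2, 3.6, 4.9]) → bbox [0,0,0] .. [6.2,3.6,4.9]
lo = A.lo+B.lo = [-6.4+0, 3.1+0, -10.8+0] = [-6.400,3.100,-10.800]
hi = A.hi+B.hi = [5.7+6.2, 19+3.6, -5.4+4.9] = [11.900,22.600,-0.500]
diag = √(18.3²+19.5²+10.3²) = √821.23 = 28.657

min=[-6.400,3.100,-10.800] max=[11.900,22.600,-0.500] diag=28.657


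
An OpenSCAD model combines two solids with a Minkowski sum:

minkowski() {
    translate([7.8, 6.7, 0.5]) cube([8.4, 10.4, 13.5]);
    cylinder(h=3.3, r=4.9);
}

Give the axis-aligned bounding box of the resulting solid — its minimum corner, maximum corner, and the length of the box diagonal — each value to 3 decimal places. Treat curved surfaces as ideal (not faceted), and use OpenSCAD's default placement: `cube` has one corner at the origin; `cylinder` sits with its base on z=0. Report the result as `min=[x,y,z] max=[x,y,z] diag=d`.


A = translate([7.8, 6.7, 0.5]) cube([8.4, 10.4, 13.5]) → bbox [7.8,6.7,0.5] .. [16.2,17.1,14]
B = cylinder(h=3.3, r=4.9) → bbox [-4.9,-4.9,0] .. [4.9,4.9,3.3]
lo = A.lo+B.lo = [7.8-4.9, 6.7-4.9, 0.5+0] = [2.900,1.800,0.500]
hi = A.hi+B.hi = [16.2+4.9, 17.1+4.9, 14+3.3] = [21.100,22.000,17.300]
diag = √(18.2²+20.2²+16.8²) = √1021.52 = 31.961

min=[2.900,1.800,0.500] max=[21.100,22.000,17.300] diag=31.961


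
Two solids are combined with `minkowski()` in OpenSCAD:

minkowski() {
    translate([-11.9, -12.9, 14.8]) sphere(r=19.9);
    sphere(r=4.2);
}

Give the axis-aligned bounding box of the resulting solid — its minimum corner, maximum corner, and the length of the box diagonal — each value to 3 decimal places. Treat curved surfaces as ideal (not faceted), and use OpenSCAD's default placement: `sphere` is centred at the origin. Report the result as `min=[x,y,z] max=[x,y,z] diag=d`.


min=[-36.000,-37.000,-9.300] max=[12.200,11.200,38.900] diag=83.485

A = translate([-11.9, -12.9, 14.8]) sphere(r=19.9) → bbox [-31.8,-32.8,-5.1] .. [8,7,34.7]
B = sphere(r=4.2) → bbox [-4.2,-4.2,-4.2] .. [4.2,4.2,4.2]
lo = A.lo+B.lo = [-31.8-4.2, -32.8-4.2, -5.1-4.2] = [-36.000,-37.000,-9.300]
hi = A.hi+B.hi = [8+4.2, 7+4.2, 34.7+4.2] = [12.200,11.200,38.900]
diag = √(48.2²+48.2²+48.2²) = √6969.72 = 83.485


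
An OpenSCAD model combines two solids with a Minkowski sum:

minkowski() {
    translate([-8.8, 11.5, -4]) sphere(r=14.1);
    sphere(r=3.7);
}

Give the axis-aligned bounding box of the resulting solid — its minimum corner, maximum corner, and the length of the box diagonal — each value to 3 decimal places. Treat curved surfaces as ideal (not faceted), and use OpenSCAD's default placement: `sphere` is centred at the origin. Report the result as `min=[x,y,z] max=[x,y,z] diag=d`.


min=[-26.600,-6.300,-21.800] max=[9.000,29.300,13.800] diag=61.661

A = translate([-8.8, 11.5, -4]) sphere(r=14.1) → bbox [-22.9,-2.6,-18.1] .. [5.3,25.6,10.1]
B = sphere(r=3.7) → bbox [-3.7,-3.7,-3.7] .. [3.7,3.7,3.7]
lo = A.lo+B.lo = [-22.9-3.7, -2.6-3.7, -18.1-3.7] = [-26.600,-6.300,-21.800]
hi = A.hi+B.hi = [5.3+3.7, 25.6+3.7, 10.1+3.7] = [9.000,29.300,13.800]
diag = √(35.6²+35.6²+35.6²) = √3802.08 = 61.661


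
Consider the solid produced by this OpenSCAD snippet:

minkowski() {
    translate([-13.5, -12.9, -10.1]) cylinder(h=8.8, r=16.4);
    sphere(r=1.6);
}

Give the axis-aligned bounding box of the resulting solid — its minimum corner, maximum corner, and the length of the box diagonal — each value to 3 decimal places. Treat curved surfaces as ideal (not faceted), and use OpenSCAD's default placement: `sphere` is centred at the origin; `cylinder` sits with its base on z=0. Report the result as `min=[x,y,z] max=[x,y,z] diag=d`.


A = translate([-13.5, -12.9, -10.1]) cylinder(h=8.8, r=16.4) → bbox [-29.9,-29.3,-10.1] .. [2.9,3.5,-1.3]
B = sphere(r=1.6) → bbox [-1.6,-1.6,-1.6] .. [1.6,1.6,1.6]
lo = A.lo+B.lo = [-29.9-1.6, -29.3-1.6, -10.1-1.6] = [-31.500,-30.900,-11.700]
hi = A.hi+B.hi = [2.9+1.6, 3.5+1.6, -1.3+1.6] = [4.500,5.100,0.300]
diag = √(36²+36²+12²) = √2736 = 52.307

min=[-31.500,-30.900,-11.700] max=[4.500,5.100,0.300] diag=52.307


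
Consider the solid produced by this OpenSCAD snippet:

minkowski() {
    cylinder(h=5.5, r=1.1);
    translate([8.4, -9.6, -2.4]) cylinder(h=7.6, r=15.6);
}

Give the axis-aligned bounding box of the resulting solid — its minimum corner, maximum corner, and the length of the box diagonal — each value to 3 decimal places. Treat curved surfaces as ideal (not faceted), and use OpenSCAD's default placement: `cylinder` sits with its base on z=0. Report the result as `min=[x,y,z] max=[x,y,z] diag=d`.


A = translate([8.4, -9.6, -2.4]) cylinder(h=7.6, r=15.6) → bbox [-7.2,-25.2,-2.4] .. [24,6,5.2]
B = cylinder(h=5.5, r=1.1) → bbox [-1.1,-1.1,0] .. [1.1,1.1,5.5]
lo = A.lo+B.lo = [-7.2-1.1, -25.2-1.1, -2.4+0] = [-8.300,-26.300,-2.400]
hi = A.hi+B.hi = [24+1.1, 6+1.1, 5.2+5.5] = [25.100,7.100,10.700]
diag = √(33.4²+33.4²+13.1²) = √2402.73 = 49.018

min=[-8.300,-26.300,-2.400] max=[25.100,7.100,10.700] diag=49.018


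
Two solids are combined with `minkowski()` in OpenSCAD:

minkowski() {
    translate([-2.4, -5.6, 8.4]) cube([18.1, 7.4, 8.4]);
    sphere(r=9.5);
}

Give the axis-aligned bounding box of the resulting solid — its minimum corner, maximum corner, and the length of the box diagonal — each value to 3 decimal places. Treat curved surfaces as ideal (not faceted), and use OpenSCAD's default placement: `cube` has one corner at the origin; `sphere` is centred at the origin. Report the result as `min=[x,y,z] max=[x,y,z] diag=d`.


min=[-11.900,-15.100,-1.100] max=[25.200,11.300,26.300] diag=53.143

A = translate([-2.4, -5.6, 8.4]) cube([18.1, 7.4, 8.4]) → bbox [-2.4,-5.6,8.4] .. [15.7,1.8,16.8]
B = sphere(r=9.5) → bbox [-9.5,-9.5,-9.5] .. [9.5,9.5,9.5]
lo = A.lo+B.lo = [-2.4-9.5, -5.6-9.5, 8.4-9.5] = [-11.900,-15.100,-1.100]
hi = A.hi+B.hi = [15.7+9.5, 1.8+9.5, 16.8+9.5] = [25.200,11.300,26.300]
diag = √(37.1²+26.4²+27.4²) = √2824.13 = 53.143


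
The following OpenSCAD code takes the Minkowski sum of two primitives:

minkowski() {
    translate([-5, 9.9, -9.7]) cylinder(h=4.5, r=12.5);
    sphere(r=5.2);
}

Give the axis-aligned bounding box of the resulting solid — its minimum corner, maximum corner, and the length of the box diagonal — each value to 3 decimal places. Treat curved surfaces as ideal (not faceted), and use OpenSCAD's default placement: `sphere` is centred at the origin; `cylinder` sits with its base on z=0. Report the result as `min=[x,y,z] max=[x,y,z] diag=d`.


A = translate([-5, 9.9, -9.7]) cylinder(h=4.5, r=12.5) → bbox [-17.5,-2.6,-9.7] .. [7.5,22.4,-5.2]
B = sphere(r=5.2) → bbox [-5.2,-5.2,-5.2] .. [5.2,5.2,5.2]
lo = A.lo+B.lo = [-17.5-5.2, -2.6-5.2, -9.7-5.2] = [-22.700,-7.800,-14.900]
hi = A.hi+B.hi = [7.5+5.2, 22.4+5.2, -5.2+5.2] = [12.700,27.600,0.000]
diag = √(35.4²+35.4²+14.9²) = √2728.33 = 52.233

min=[-22.700,-7.800,-14.900] max=[12.700,27.600,0.000] diag=52.233


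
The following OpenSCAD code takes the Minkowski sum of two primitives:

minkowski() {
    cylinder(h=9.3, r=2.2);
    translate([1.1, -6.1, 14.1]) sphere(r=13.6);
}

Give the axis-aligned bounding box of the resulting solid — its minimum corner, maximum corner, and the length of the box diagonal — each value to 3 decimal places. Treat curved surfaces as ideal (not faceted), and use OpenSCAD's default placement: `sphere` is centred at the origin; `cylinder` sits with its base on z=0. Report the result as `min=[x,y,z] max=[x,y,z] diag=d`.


A = translate([1.1, -6.1, 14.1]) sphere(r=13.6) → bbox [-12.5,-19.7,0.5] .. [14.7,7.5,27.7]
B = cylinder(h=9.3, r=2.2) → bbox [-2.2,-2.2,0] .. [2.2,2.2,9.3]
lo = A.lo+B.lo = [-12.5-2.2, -19.7-2.2, 0.5+0] = [-14.700,-21.900,0.500]
hi = A.hi+B.hi = [14.7+2.2, 7.5+2.2, 27.7+9.3] = [16.900,9.700,37.000]
diag = √(31.6²+31.6²+36.5²) = √3329.37 = 57.701

min=[-14.700,-21.900,0.500] max=[16.900,9.700,37.000] diag=57.701


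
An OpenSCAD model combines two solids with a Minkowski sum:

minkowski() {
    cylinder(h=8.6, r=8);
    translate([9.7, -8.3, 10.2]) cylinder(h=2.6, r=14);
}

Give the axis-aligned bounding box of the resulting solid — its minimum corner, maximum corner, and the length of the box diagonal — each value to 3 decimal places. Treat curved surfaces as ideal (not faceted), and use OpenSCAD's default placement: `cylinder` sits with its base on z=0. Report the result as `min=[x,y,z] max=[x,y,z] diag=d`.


min=[-12.300,-30.300,10.200] max=[31.700,13.700,21.400] diag=63.225

A = translate([9.7, -8.3, 10.2]) cylinder(h=2.6, r=14) → bbox [-4.3,-22.3,10.2] .. [23.7,5.7,12.8]
B = cylinder(h=8.6, r=8) → bbox [-8,-8,0] .. [8,8,8.6]
lo = A.lo+B.lo = [-4.3-8, -22.3-8, 10.2+0] = [-12.300,-30.300,10.200]
hi = A.hi+B.hi = [23.7+8, 5.7+8, 12.8+8.6] = [31.700,13.700,21.400]
diag = √(44²+44²+11.2²) = √3997.44 = 63.225


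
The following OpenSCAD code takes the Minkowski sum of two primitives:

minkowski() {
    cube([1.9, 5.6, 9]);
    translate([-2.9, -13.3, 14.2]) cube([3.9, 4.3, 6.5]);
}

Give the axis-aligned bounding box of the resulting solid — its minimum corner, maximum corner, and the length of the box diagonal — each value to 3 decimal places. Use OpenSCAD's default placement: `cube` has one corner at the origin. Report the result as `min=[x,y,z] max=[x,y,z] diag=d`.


min=[-2.900,-13.300,14.200] max=[2.900,-3.400,29.700] diag=19.285

A = translate([-2.9, -13.3, 14.2]) cube([3.9, 4.3, 6.5]) → bbox [-2.9,-13.3,14.2] .. [1,-9,20.7]
B = cube([1.9, 5.6, 9]) → bbox [0,0,0] .. [1.9,5.6,9]
lo = A.lo+B.lo = [-2.9+0, -13.3+0, 14.2+0] = [-2.900,-13.300,14.200]
hi = A.hi+B.hi = [1+1.9, -9+5.6, 20.7+9] = [2.900,-3.400,29.700]
diag = √(5.8²+9.9²+15.5²) = √371.9 = 19.285


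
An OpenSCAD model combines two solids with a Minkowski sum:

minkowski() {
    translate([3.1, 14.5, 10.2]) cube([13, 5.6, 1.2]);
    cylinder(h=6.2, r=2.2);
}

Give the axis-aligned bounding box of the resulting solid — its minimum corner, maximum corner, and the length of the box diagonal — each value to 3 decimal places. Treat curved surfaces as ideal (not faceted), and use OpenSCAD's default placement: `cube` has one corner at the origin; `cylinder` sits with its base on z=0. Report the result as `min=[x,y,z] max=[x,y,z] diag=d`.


min=[0.900,12.300,10.200] max=[18.300,22.300,17.600] diag=21.390

A = translate([3.1, 14.5, 10.2]) cube([13, 5.6, 1.2]) → bbox [3.1,14.5,10.2] .. [16.1,20.1,11.4]
B = cylinder(h=6.2, r=2.2) → bbox [-2.2,-2.2,0] .. [2.2,2.2,6.2]
lo = A.lo+B.lo = [3.1-2.2, 14.5-2.2, 10.2+0] = [0.900,12.300,10.200]
hi = A.hi+B.hi = [16.1+2.2, 20.1+2.2, 11.4+6.2] = [18.300,22.300,17.600]
diag = √(17.4²+10²+7.4²) = √457.52 = 21.390


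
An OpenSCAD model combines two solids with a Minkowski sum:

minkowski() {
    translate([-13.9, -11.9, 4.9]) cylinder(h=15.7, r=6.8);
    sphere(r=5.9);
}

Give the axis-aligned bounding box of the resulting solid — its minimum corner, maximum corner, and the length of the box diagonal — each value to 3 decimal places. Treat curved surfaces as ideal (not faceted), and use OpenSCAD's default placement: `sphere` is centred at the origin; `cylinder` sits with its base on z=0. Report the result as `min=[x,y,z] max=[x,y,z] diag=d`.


A = translate([-13.9, -11.9, 4.9]) cylinder(h=15.7, r=6.8) → bbox [-20.7,-18.7,4.9] .. [-7.1,-5.1,20.6]
B = sphere(r=5.9) → bbox [-5.9,-5.9,-5.9] .. [5.9,5.9,5.9]
lo = A.lo+B.lo = [-20.7-5.9, -18.7-5.9, 4.9-5.9] = [-26.600,-24.600,-1.000]
hi = A.hi+B.hi = [-7.1+5.9, -5.1+5.9, 20.6+5.9] = [-1.200,0.800,26.500]
diag = √(25.4²+25.4²+27.5²) = √2046.57 = 45.239

min=[-26.600,-24.600,-1.000] max=[-1.200,0.800,26.500] diag=45.239


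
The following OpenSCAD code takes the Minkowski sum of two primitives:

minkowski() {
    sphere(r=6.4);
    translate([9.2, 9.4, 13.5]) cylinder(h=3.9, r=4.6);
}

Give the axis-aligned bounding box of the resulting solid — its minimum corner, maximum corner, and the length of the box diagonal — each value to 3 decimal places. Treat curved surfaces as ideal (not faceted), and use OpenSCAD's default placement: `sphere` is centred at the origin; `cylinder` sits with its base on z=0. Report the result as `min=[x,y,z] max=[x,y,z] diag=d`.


A = translate([9.2, 9.4, 13.5]) cylinder(h=3.9, r=4.6) → bbox [4.6,4.8,13.5] .. [13.8,14,17.4]
B = sphere(r=6.4) → bbox [-6.4,-6.4,-6.4] .. [6.4,6.4,6.4]
lo = A.lo+B.lo = [4.6-6.4, 4.8-6.4, 13.5-6.4] = [-1.800,-1.600,7.100]
hi = A.hi+B.hi = [13.8+6.4, 14+6.4, 17.4+6.4] = [20.200,20.400,23.800]
diag = √(22²+22²+16.7²) = √1246.89 = 35.311

min=[-1.800,-1.600,7.100] max=[20.200,20.400,23.800] diag=35.311


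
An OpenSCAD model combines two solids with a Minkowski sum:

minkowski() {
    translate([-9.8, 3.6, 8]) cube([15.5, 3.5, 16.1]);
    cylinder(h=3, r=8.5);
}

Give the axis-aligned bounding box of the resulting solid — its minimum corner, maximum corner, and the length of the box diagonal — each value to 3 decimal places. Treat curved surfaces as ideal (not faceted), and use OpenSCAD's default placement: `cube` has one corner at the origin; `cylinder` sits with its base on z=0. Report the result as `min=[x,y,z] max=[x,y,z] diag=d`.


min=[-18.300,-4.900,8.000] max=[14.200,15.600,27.100] diag=42.910

A = translate([-9.8, 3.6, 8]) cube([15.5, 3.5, 16.1]) → bbox [-9.8,3.6,8] .. [5.7,7.1,24.1]
B = cylinder(h=3, r=8.5) → bbox [-8.5,-8.5,0] .. [8.5,8.5,3]
lo = A.lo+B.lo = [-9.8-8.5, 3.6-8.5, 8+0] = [-18.300,-4.900,8.000]
hi = A.hi+B.hi = [5.7+8.5, 7.1+8.5, 24.1+3] = [14.200,15.600,27.100]
diag = √(32.5²+20.5²+19.1²) = √1841.31 = 42.910


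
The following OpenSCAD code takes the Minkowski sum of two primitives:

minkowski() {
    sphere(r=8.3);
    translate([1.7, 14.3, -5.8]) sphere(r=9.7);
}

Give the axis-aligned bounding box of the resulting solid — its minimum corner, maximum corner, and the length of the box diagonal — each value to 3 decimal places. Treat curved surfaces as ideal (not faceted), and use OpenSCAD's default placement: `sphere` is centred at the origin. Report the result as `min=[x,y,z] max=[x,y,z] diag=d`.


A = translate([1.7, 14.3, -5.8]) sphere(r=9.7) → bbox [-8,4.6,-15.5] .. [11.4,24,3.9]
B = sphere(r=8.3) → bbox [-8.3,-8.3,-8.3] .. [8.3,8.3,8.3]
lo = A.lo+B.lo = [-8-8.3, 4.6-8.3, -15.5-8.3] = [-16.300,-3.700,-23.800]
hi = A.hi+B.hi = [11.4+8.3, 24+8.3, 3.9+8.3] = [19.700,32.300,12.200]
diag = √(36²+36²+36²) = √3888 = 62.354

min=[-16.300,-3.700,-23.800] max=[19.700,32.300,12.200] diag=62.354


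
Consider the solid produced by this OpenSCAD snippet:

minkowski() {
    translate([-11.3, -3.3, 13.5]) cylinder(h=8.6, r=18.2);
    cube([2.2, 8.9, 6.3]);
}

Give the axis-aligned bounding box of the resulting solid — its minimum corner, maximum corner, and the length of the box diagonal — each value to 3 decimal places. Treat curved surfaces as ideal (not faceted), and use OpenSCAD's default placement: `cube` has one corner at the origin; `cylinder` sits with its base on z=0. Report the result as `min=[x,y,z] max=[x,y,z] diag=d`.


min=[-29.500,-21.500,13.500] max=[9.100,23.800,28.400] diag=61.352

A = translate([-11.3, -3.3, 13.5]) cylinder(h=8.6, r=18.2) → bbox [-29.5,-21.5,13.5] .. [6.9,14.9,22.1]
B = cube([2.2, 8.9, 6.3]) → bbox [0,0,0] .. [2.2,8.9,6.3]
lo = A.lo+B.lo = [-29.5+0, -21.5+0, 13.5+0] = [-29.500,-21.500,13.500]
hi = A.hi+B.hi = [6.9+2.2, 14.9+8.9, 22.1+6.3] = [9.100,23.800,28.400]
diag = √(38.6²+45.3²+14.9²) = √3764.06 = 61.352


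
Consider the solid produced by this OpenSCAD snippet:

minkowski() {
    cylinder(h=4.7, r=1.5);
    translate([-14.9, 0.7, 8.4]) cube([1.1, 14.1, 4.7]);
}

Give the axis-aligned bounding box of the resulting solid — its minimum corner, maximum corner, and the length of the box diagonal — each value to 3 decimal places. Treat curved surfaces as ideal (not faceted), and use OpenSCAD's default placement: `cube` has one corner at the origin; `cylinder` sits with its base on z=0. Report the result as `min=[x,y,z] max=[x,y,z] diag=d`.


A = translate([-14.9, 0.7, 8.4]) cube([1.1, 14.1, 4.7]) → bbox [-14.9,0.7,8.4] .. [-13.8,14.8,13.1]
B = cylinder(h=4.7, r=1.5) → bbox [-1.5,-1.5,0] .. [1.5,1.5,4.7]
lo = A.lo+B.lo = [-14.9-1.5, 0.7-1.5, 8.4+0] = [-16.400,-0.800,8.400]
hi = A.hi+B.hi = [-13.8+1.5, 14.8+1.5, 13.1+4.7] = [-12.300,16.300,17.800]
diag = √(4.1²+17.1²+9.4²) = √397.58 = 19.939

min=[-16.400,-0.800,8.400] max=[-12.300,16.300,17.800] diag=19.939


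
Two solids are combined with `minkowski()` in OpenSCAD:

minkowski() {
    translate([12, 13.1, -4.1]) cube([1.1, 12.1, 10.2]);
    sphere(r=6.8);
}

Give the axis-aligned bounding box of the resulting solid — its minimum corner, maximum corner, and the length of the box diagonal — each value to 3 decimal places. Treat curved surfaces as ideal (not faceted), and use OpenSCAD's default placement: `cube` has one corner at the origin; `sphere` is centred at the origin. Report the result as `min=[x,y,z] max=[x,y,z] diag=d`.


min=[5.200,6.300,-10.900] max=[19.900,32.000,12.900] diag=37.987

A = translate([12, 13.1, -4.1]) cube([1.1, 12.1, 10.2]) → bbox [12,13.1,-4.1] .. [13.1,25.2,6.1]
B = sphere(r=6.8) → bbox [-6.8,-6.8,-6.8] .. [6.8,6.8,6.8]
lo = A.lo+B.lo = [12-6.8, 13.1-6.8, -4.1-6.8] = [5.200,6.300,-10.900]
hi = A.hi+B.hi = [13.1+6.8, 25.2+6.8, 6.1+6.8] = [19.900,32.000,12.900]
diag = √(14.7²+25.7²+23.8²) = √1443.02 = 37.987


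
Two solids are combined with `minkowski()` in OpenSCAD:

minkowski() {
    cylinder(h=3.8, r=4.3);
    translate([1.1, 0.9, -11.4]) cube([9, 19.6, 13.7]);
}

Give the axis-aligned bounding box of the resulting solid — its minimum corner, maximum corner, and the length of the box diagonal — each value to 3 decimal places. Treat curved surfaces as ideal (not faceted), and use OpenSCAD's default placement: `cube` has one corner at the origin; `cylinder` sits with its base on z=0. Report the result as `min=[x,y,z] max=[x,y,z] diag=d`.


min=[-3.200,-3.400,-11.400] max=[14.400,24.800,6.100] diag=37.567

A = translate([1.1, 0.9, -11.4]) cube([9, 19.6, 13.7]) → bbox [1.1,0.9,-11.4] .. [10.1,20.5,2.3]
B = cylinder(h=3.8, r=4.3) → bbox [-4.3,-4.3,0] .. [4.3,4.3,3.8]
lo = A.lo+B.lo = [1.1-4.3, 0.9-4.3, -11.4+0] = [-3.200,-3.400,-11.400]
hi = A.hi+B.hi = [10.1+4.3, 20.5+4.3, 2.3+3.8] = [14.400,24.800,6.100]
diag = √(17.6²+28.2²+17.5²) = √1411.25 = 37.567


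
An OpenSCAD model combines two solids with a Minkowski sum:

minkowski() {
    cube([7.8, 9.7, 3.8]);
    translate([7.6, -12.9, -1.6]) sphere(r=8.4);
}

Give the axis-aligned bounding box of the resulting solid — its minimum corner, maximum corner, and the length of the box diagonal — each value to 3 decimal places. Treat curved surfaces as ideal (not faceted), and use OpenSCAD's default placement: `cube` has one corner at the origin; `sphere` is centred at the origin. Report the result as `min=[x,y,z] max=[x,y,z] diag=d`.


A = translate([7.6, -12.9, -1.6]) sphere(r=8.4) → bbox [-0.8,-21.3,-10] .. [16,-4.5,6.8]
B = cube([7.8, 9.7, 3.8]) → bbox [0,0,0] .. [7.8,9.7,3.8]
lo = A.lo+B.lo = [-0.8+0, -21.3+0, -10+0] = [-0.800,-21.300,-10.000]
hi = A.hi+B.hi = [16+7.8, -4.5+9.7, 6.8+3.8] = [23.800,5.200,10.600]
diag = √(24.6²+26.5²+20.6²) = √1731.77 = 41.615

min=[-0.800,-21.300,-10.000] max=[23.800,5.200,10.600] diag=41.615


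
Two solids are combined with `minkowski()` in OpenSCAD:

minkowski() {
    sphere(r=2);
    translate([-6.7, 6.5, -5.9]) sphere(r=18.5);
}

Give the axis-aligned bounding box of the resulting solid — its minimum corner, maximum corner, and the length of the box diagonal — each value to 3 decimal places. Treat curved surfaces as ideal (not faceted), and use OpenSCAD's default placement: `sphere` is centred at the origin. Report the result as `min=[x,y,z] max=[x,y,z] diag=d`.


min=[-27.200,-14.000,-26.400] max=[13.800,27.000,14.600] diag=71.014

A = translate([-6.7, 6.5, -5.9]) sphere(r=18.5) → bbox [-25.2,-12,-24.4] .. [11.8,25,12.6]
B = sphere(r=2) → bbox [-2,-2,-2] .. [2,2,2]
lo = A.lo+B.lo = [-25.2-2, -12-2, -24.4-2] = [-27.200,-14.000,-26.400]
hi = A.hi+B.hi = [11.8+2, 25+2, 12.6+2] = [13.800,27.000,14.600]
diag = √(41²+41²+41²) = √5043 = 71.014


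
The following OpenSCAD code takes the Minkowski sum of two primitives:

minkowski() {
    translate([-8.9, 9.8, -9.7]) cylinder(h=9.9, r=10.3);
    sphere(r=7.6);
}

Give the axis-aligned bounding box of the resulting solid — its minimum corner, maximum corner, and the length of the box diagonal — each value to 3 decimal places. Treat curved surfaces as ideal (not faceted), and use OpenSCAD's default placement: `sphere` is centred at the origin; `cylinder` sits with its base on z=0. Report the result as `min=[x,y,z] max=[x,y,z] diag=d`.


A = translate([-8.9, 9.8, -9.7]) cylinder(h=9.9, r=10.3) → bbox [-19.2,-0.5,-9.7] .. [1.4,20.1,0.2]
B = sphere(r=7.6) → bbox [-7.6,-7.6,-7.6] .. [7.6,7.6,7.6]
lo = A.lo+B.lo = [-19.2-7.6, -0.5-7.6, -9.7-7.6] = [-26.800,-8.100,-17.300]
hi = A.hi+B.hi = [1.4+7.6, 20.1+7.6, 0.2+7.6] = [9.000,27.700,7.800]
diag = √(35.8²+35.8²+25.1²) = √3193.29 = 56.509

min=[-26.800,-8.100,-17.300] max=[9.000,27.700,7.800] diag=56.509


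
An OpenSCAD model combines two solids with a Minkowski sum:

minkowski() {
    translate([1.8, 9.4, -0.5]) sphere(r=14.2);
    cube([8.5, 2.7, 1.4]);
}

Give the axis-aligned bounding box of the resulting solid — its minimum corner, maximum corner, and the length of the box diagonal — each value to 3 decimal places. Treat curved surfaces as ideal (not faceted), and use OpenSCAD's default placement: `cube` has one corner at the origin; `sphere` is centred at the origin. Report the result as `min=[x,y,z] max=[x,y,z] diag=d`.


A = translate([1.8, 9.4, -0.5]) sphere(r=14.2) → bbox [-12.4,-4.8,-14.7] .. [16,23.6,13.7]
B = cube([8.5, 2.7, 1.4]) → bbox [0,0,0] .. [8.5,2.7,1.4]
lo = A.lo+B.lo = [-12.4+0, -4.8+0, -14.7+0] = [-12.400,-4.800,-14.700]
hi = A.hi+B.hi = [16+8.5, 23.6+2.7, 13.7+1.4] = [24.500,26.300,15.100]
diag = √(36.9²+31.1²+29.8²) = √3216.86 = 56.717

min=[-12.400,-4.800,-14.700] max=[24.500,26.300,15.100] diag=56.717


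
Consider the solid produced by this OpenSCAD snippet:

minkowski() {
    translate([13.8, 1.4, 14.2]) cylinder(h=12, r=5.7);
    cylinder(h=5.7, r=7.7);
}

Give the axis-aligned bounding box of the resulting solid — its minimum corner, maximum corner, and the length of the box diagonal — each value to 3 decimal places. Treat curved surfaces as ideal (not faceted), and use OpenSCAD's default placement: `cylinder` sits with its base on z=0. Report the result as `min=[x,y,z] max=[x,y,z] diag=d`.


A = translate([13.8, 1.4, 14.2]) cylinder(h=12, r=5.7) → bbox [8.1,-4.3,14.2] .. [19.5,7.1,26.2]
B = cylinder(h=5.7, r=7.7) → bbox [-7.7,-7.7,0] .. [7.7,7.7,5.7]
lo = A.lo+B.lo = [8.1-7.7, -4.3-7.7, 14.2+0] = [0.400,-12.000,14.200]
hi = A.hi+B.hi = [19.5+7.7, 7.1+7.7, 26.2+5.7] = [27.200,14.800,31.900]
diag = √(26.8²+26.8²+17.7²) = √1749.77 = 41.830

min=[0.400,-12.000,14.200] max=[27.200,14.800,31.900] diag=41.830


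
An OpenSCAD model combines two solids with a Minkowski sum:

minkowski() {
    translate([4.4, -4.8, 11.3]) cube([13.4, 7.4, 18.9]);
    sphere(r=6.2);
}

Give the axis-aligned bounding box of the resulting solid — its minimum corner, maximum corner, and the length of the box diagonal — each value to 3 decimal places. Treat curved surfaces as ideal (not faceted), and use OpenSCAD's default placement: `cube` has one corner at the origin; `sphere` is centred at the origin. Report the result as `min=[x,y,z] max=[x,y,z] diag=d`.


min=[-1.800,-11.000,5.100] max=[24.000,8.800,36.400] diag=45.137

A = translate([4.4, -4.8, 11.3]) cube([13.4, 7.4, 18.9]) → bbox [4.4,-4.8,11.3] .. [17.8,2.6,30.2]
B = sphere(r=6.2) → bbox [-6.2,-6.2,-6.2] .. [6.2,6.2,6.2]
lo = A.lo+B.lo = [4.4-6.2, -4.8-6.2, 11.3-6.2] = [-1.800,-11.000,5.100]
hi = A.hi+B.hi = [17.8+6.2, 2.6+6.2, 30.2+6.2] = [24.000,8.800,36.400]
diag = √(25.8²+19.8²+31.3²) = √2037.37 = 45.137


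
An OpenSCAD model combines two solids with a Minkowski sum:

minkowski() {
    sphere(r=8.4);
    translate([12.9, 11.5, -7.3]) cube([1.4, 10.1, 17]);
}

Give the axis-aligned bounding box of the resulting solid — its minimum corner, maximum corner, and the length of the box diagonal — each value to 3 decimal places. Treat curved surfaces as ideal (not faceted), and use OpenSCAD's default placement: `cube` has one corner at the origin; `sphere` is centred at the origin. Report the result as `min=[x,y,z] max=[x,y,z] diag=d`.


A = translate([12.9, 11.5, -7.3]) cube([1.4, 10.1, 17]) → bbox [12.9,11.5,-7.3] .. [14.3,21.6,9.7]
B = sphere(r=8.4) → bbox [-8.4,-8.4,-8.4] .. [8.4,8.4,8.4]
lo = A.lo+B.lo = [12.9-8.4, 11.5-8.4, -7.3-8.4] = [4.500,3.100,-15.700]
hi = A.hi+B.hi = [14.3+8.4, 21.6+8.4, 9.7+8.4] = [22.700,30.000,18.100]
diag = √(18.2²+26.9²+33.8²) = √2197.29 = 46.875

min=[4.500,3.100,-15.700] max=[22.700,30.000,18.100] diag=46.875


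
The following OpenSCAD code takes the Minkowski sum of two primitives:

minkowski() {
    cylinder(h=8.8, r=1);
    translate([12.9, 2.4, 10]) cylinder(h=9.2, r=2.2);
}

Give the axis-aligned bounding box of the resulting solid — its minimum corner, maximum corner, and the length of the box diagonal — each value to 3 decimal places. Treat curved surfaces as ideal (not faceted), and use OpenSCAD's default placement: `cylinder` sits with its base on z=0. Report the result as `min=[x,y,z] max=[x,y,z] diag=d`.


min=[9.700,-0.800,10.000] max=[16.100,5.600,28.000] diag=20.147

A = translate([12.9, 2.4, 10]) cylinder(h=9.2, r=2.2) → bbox [10.7,0.2,10] .. [15.1,4.6,19.2]
B = cylinder(h=8.8, r=1) → bbox [-1,-1,0] .. [1,1,8.8]
lo = A.lo+B.lo = [10.7-1, 0.2-1, 10+0] = [9.700,-0.800,10.000]
hi = A.hi+B.hi = [15.1+1, 4.6+1, 19.2+8.8] = [16.100,5.600,28.000]
diag = √(6.4²+6.4²+18²) = √405.92 = 20.147


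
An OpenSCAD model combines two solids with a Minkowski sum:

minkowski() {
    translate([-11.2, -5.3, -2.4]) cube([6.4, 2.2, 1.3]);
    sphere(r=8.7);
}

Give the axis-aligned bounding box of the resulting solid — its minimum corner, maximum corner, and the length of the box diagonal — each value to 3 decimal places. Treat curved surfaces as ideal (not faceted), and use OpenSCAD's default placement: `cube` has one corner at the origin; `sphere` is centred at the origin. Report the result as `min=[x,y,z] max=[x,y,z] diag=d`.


A = translate([-11.2, -5.3, -2.4]) cube([6.4, 2.2, 1.3]) → bbox [-11.2,-5.3,-2.4] .. [-4.8,-3.1,-1.1]
B = sphere(r=8.7) → bbox [-8.7,-8.7,-8.7] .. [8.7,8.7,8.7]
lo = A.lo+B.lo = [-11.2-8.7, -5.3-8.7, -2.4-8.7] = [-19.900,-14.000,-11.100]
hi = A.hi+B.hi = [-4.8+8.7, -3.1+8.7, -1.1+8.7] = [3.900,5.600,7.600]
diag = √(23.8²+19.6²+18.7²) = √1300.29 = 36.060

min=[-19.900,-14.000,-11.100] max=[3.900,5.600,7.600] diag=36.060


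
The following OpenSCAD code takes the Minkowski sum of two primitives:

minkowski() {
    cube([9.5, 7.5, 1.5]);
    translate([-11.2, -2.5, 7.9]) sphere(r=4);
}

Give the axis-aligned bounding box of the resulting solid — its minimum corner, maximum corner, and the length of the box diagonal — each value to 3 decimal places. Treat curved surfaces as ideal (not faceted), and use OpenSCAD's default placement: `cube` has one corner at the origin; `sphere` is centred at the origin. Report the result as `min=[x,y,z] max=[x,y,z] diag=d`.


A = translate([-11.2, -2.5, 7.9]) sphere(r=4) → bbox [-15.2,-6.5,3.9] .. [-7.2,1.5,11.9]
B = cube([9.5, 7.5, 1.5]) → bbox [0,0,0] .. [9.5,7.5,1.5]
lo = A.lo+B.lo = [-15.2+0, -6.5+0, 3.9+0] = [-15.200,-6.500,3.900]
hi = A.hi+B.hi = [-7.2+9.5, 1.5+7.5, 11.9+1.5] = [2.300,9.000,13.400]
diag = √(17.5²+15.5²+9.5²) = √636.75 = 25.234

min=[-15.200,-6.500,3.900] max=[2.300,9.000,13.400] diag=25.234


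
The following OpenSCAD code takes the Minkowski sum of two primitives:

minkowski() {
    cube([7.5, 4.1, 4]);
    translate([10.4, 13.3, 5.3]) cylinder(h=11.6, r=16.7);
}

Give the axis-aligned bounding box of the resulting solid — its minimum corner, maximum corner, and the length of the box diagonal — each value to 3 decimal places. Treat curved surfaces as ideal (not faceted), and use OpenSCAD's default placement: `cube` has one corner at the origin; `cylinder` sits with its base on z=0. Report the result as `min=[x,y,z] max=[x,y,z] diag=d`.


A = translate([10.4, 13.3, 5.3]) cylinder(h=11.6, r=16.7) → bbox [-6.3,-3.4,5.3] .. [27.1,30,16.9]
B = cube([7.5, 4.1, 4]) → bbox [0,0,0] .. [7.5,4.1,4]
lo = A.lo+B.lo = [-6.3+0, -3.4+0, 5.3+0] = [-6.300,-3.400,5.300]
hi = A.hi+B.hi = [27.1+7.5, 30+4.1, 16.9+4] = [34.600,34.100,20.900]
diag = √(40.9²+37.5²+15.6²) = √3322.42 = 57.640

min=[-6.300,-3.400,5.300] max=[34.600,34.100,20.900] diag=57.640
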